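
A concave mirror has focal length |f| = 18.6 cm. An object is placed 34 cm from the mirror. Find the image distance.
f = +18.6 cm (concave); 1/di = 1/f − 1/do → di = 41.06 cm (real image, in front of mirror)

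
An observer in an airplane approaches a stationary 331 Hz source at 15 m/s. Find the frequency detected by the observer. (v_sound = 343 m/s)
f_obs = f·(v + v_o)/v = 345.5 Hz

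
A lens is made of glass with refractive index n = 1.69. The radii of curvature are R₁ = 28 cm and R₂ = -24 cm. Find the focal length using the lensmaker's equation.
1/f = (n − 1)(1/R₁ − 1/R₂) → f = 18.73 cm (converging lens)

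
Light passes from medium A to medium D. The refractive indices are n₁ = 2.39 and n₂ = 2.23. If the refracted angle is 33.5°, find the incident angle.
sin θ₁ = (n₂/n₁)·sin θ₂ → θ₁ = 31°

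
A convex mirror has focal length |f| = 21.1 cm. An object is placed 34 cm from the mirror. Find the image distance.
f = −21.1 cm (convex); 1/di = 1/f − 1/do → di = -13.02 cm (virtual image, behind mirror)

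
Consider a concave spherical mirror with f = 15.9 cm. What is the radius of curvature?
R = 2|f| = 31.8 cm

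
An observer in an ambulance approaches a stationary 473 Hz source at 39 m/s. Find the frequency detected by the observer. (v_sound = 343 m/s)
f_obs = f·(v + v_o)/v = 526.8 Hz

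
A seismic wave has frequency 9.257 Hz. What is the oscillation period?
T = 1/f = 0.108 s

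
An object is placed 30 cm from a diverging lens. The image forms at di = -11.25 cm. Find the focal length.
1/f = 1/do + 1/di → f = -18 cm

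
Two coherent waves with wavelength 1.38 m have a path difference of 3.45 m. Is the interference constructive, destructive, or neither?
destructive — path difference = 2.5λ, an odd multiple of λ/2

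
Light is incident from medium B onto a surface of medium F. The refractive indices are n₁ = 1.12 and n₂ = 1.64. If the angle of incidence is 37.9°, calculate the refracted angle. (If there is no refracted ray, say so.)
sin θ₂ = (n₁/n₂)·sin θ₁ = 0.4195 → θ₂ = 24.8°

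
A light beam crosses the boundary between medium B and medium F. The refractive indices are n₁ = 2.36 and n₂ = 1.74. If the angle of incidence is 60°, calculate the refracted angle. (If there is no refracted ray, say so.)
sin θ₂ = (n₁/n₂)·sin θ₁ = 1.175 > 1, so there is no refracted ray — the light undergoes total internal reflection.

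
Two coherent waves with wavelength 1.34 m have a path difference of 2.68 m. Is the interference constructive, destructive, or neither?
constructive — path difference = 2λ, a whole number of wavelengths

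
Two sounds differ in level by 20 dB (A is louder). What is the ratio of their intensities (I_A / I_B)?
I_A/I_B = 10^(Δβ/10) = 100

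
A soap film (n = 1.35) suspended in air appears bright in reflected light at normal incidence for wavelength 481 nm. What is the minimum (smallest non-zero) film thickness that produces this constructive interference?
2nt = (m − ½)λ with m = 1 → t = (m − ½)λ/(2n) = 89.07 nm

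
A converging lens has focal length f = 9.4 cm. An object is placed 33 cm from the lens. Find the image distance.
1/di = 1/f − 1/do → di = 13.14 cm (real image)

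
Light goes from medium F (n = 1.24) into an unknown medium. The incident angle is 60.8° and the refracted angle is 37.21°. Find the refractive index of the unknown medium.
n₂ = n₁·sin θ₁ / sin θ₂ = 1.79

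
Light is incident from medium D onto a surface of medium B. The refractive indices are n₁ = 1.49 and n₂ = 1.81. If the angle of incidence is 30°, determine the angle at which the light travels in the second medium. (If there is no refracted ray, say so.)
sin θ₂ = (n₁/n₂)·sin θ₁ = 0.4116 → θ₂ = 24.31°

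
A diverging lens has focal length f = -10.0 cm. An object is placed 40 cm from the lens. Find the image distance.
1/di = 1/f − 1/do → di = -8 cm (virtual image)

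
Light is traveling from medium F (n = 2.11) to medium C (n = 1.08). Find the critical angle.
θc = arcsin(n₂/n₁) = 30.79°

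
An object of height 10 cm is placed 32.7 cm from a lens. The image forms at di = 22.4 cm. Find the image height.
hi = (-di/do) × ho = -6.85 cm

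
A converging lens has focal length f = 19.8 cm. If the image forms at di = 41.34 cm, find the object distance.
1/do = 1/f − 1/di → do = 38 cm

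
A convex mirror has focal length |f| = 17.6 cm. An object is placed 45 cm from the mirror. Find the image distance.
f = −17.6 cm (convex); 1/di = 1/f − 1/do → di = -12.65 cm (virtual image, behind mirror)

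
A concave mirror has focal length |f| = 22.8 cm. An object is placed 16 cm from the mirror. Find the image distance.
f = +22.8 cm (concave); 1/di = 1/f − 1/do → di = -53.65 cm (virtual image, behind mirror)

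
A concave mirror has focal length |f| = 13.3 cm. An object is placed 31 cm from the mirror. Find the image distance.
f = +13.3 cm (concave); 1/di = 1/f − 1/do → di = 23.29 cm (real image, in front of mirror)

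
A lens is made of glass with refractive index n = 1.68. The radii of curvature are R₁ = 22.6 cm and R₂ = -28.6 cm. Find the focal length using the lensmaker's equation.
1/f = (n − 1)(1/R₁ − 1/R₂) → f = 18.57 cm (converging lens)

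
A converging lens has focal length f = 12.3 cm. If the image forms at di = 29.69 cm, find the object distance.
1/do = 1/f − 1/di → do = 21 cm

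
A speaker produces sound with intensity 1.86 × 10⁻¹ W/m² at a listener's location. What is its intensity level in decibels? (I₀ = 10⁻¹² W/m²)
β = 10·log₁₀(I/I₀) = 112.7 dB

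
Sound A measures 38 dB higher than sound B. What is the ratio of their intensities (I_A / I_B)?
I_A/I_B = 10^(Δβ/10) = 6310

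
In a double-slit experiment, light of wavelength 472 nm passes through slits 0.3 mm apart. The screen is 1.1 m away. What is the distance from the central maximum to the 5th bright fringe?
y = mλL/d = 8.653 mm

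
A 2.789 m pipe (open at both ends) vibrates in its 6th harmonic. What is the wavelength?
λₙ = 2L/n = 0.9297 m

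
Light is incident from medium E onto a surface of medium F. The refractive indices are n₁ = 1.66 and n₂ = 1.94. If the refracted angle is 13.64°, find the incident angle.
sin θ₁ = (n₂/n₁)·sin θ₂ → θ₁ = 16°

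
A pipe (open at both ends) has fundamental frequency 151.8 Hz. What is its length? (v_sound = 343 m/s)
L = v/(2f₁) = 1.13 m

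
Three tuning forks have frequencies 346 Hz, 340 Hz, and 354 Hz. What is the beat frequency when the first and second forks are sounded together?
6 Hz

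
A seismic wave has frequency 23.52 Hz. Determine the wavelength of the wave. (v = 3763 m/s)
λ = v/f = 160 m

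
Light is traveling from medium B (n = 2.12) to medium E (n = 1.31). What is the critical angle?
θc = arcsin(n₂/n₁) = 38.16°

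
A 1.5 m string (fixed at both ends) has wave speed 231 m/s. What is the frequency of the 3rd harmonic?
fₙ = nv/(2L) = 231 Hz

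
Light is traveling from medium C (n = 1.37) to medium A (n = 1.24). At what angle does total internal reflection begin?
θc = arcsin(n₂/n₁) = 64.84°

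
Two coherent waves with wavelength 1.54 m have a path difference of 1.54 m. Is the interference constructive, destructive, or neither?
constructive — path difference = 1λ, a whole number of wavelengths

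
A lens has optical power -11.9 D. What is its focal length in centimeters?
f = 1/P = -8.403 cm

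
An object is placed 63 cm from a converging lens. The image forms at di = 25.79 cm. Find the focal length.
1/f = 1/do + 1/di → f = 18.3 cm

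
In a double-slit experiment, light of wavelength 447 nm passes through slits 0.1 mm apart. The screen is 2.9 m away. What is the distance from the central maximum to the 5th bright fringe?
y = mλL/d = 64.81 mm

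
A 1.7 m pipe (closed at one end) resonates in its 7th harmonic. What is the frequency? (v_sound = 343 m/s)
fₙ = nv/(4L) = 353.1 Hz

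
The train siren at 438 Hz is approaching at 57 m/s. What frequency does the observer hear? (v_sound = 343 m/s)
f_obs = f·v/(v − v_s) = 525.3 Hz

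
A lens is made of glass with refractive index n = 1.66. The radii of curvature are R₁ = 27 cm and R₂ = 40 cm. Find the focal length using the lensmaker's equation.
1/f = (n − 1)(1/R₁ − 1/R₂) → f = 125.9 cm (converging lens)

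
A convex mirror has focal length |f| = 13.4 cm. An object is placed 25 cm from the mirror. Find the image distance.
f = −13.4 cm (convex); 1/di = 1/f − 1/do → di = -8.724 cm (virtual image, behind mirror)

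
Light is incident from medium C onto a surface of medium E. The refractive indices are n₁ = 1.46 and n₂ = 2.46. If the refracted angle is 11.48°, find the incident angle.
sin θ₁ = (n₂/n₁)·sin θ₂ → θ₁ = 19.59°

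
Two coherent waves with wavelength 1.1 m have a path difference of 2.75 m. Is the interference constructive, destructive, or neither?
destructive — path difference = 2.5λ, an odd multiple of λ/2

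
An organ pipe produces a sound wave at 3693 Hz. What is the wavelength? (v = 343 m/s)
λ = v/f = 0.09288 m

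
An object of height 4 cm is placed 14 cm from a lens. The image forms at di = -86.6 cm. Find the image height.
hi = (-di/do) × ho = 24.74 cm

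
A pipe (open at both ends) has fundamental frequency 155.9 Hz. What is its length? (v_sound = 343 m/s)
L = v/(2f₁) = 1.1 m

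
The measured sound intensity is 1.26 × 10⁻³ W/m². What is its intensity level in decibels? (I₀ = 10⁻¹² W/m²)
β = 10·log₁₀(I/I₀) = 91 dB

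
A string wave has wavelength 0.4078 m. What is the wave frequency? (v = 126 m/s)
f = v/λ = 309 Hz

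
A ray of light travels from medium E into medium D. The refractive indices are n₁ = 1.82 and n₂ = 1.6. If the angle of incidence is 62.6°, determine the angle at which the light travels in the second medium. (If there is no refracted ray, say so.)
sin θ₂ = (n₁/n₂)·sin θ₁ = 1.01 > 1, so there is no refracted ray — the light undergoes total internal reflection.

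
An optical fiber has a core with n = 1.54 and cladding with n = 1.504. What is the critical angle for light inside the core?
θc = arcsin(n_cladding/n_core) = 77.59°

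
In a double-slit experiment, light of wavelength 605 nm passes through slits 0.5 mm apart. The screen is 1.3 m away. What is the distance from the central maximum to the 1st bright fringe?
y = mλL/d = 1.573 mm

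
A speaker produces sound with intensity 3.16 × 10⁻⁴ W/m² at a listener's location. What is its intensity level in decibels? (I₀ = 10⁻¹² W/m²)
β = 10·log₁₀(I/I₀) = 85 dB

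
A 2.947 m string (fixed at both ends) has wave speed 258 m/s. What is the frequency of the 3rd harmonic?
fₙ = nv/(2L) = 131.3 Hz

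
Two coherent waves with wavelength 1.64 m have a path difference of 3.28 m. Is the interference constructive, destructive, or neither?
constructive — path difference = 2λ, a whole number of wavelengths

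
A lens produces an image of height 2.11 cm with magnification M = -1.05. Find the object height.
ho = |hi|/|M| = 2.01 cm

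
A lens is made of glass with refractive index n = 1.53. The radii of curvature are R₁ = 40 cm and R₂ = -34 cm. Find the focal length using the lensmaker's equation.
1/f = (n − 1)(1/R₁ − 1/R₂) → f = 34.68 cm (converging lens)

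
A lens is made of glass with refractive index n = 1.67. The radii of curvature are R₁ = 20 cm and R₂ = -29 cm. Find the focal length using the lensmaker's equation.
1/f = (n − 1)(1/R₁ − 1/R₂) → f = 17.67 cm (converging lens)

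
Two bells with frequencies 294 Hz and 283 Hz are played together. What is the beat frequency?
11 Hz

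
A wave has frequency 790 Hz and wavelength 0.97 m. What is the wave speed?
v = fλ = 766.3 m/s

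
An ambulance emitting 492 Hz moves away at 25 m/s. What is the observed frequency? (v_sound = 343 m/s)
f_obs = f·v/(v + v_s) = 458.6 Hz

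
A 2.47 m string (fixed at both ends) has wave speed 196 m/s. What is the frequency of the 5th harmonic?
fₙ = nv/(2L) = 198.4 Hz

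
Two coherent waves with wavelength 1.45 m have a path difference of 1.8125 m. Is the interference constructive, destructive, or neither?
neither (partial) — path difference = 1.25λ, neither a whole number of wavelengths nor an odd multiple of λ/2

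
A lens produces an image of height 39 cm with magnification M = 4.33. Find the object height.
ho = |hi|/|M| = 9.007 cm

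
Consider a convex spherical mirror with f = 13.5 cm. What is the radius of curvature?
R = 2|f| = 27 cm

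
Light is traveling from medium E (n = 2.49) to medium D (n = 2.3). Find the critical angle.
θc = arcsin(n₂/n₁) = 67.47°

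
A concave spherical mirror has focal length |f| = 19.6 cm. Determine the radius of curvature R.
R = 2|f| = 39.2 cm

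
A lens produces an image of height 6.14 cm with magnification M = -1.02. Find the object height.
ho = |hi|/|M| = 6.02 cm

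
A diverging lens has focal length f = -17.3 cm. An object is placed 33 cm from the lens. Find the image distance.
1/di = 1/f − 1/do → di = -11.35 cm (virtual image)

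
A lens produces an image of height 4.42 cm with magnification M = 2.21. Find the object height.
ho = |hi|/|M| = 2 cm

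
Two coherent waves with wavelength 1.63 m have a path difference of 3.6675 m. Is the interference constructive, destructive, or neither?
neither (partial) — path difference = 2.25λ, neither a whole number of wavelengths nor an odd multiple of λ/2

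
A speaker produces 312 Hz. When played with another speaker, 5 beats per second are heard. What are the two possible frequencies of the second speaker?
f₂ = 312 ± 5 Hz → 317 Hz or 307 Hz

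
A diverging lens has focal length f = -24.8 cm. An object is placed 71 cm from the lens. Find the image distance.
1/di = 1/f − 1/do → di = -18.38 cm (virtual image)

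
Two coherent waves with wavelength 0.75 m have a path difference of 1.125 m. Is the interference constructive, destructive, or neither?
destructive — path difference = 1.5λ, an odd multiple of λ/2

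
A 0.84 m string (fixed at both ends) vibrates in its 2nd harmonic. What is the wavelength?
λₙ = 2L/n = 0.84 m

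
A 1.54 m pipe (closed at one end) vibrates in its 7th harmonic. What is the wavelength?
λₙ = 4L/n = 0.88 m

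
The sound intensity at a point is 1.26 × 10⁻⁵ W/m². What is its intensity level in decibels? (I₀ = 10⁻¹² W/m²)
β = 10·log₁₀(I/I₀) = 71 dB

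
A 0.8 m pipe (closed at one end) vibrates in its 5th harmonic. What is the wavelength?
λₙ = 4L/n = 0.64 m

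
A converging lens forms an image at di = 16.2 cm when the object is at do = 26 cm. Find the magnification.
M = −di/do = -0.6231 (inverted image)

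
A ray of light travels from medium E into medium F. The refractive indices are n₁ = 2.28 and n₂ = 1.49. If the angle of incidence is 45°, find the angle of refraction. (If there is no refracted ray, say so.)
sin θ₂ = (n₁/n₂)·sin θ₁ = 1.082 > 1, so there is no refracted ray — the light undergoes total internal reflection.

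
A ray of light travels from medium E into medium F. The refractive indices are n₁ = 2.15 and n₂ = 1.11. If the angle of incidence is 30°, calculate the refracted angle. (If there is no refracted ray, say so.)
sin θ₂ = (n₁/n₂)·sin θ₁ = 0.9685 → θ₂ = 75.57°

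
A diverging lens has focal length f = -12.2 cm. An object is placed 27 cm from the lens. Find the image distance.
1/di = 1/f − 1/do → di = -8.403 cm (virtual image)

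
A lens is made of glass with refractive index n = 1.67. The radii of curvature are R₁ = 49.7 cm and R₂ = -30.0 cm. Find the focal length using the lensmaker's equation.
1/f = (n − 1)(1/R₁ − 1/R₂) → f = 27.92 cm (converging lens)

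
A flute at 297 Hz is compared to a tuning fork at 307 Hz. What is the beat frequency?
10 Hz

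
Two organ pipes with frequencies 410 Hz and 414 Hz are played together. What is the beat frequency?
4 Hz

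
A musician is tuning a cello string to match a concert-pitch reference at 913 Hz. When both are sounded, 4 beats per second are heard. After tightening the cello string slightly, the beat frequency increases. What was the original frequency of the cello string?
917 Hz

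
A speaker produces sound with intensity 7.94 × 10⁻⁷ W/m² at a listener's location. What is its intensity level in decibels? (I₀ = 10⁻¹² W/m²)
β = 10·log₁₀(I/I₀) = 59 dB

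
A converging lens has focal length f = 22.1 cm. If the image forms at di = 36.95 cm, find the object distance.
1/do = 1/f − 1/di → do = 54.99 cm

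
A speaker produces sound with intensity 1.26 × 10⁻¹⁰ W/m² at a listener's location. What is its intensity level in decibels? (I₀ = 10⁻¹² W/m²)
β = 10·log₁₀(I/I₀) = 21 dB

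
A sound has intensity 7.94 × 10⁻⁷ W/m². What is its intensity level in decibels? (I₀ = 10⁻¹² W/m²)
β = 10·log₁₀(I/I₀) = 59 dB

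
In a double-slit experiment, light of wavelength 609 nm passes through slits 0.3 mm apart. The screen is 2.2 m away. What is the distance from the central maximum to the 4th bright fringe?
y = mλL/d = 17.86 mm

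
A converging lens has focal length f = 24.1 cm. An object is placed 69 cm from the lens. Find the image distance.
1/di = 1/f − 1/do → di = 37.04 cm (real image)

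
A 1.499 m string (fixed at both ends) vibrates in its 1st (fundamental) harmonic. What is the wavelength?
λₙ = 2L/n = 2.998 m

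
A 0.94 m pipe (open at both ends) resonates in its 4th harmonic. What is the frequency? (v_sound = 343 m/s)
fₙ = nv/(2L) = 729.8 Hz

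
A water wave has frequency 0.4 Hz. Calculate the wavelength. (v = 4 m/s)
λ = v/f = 10 m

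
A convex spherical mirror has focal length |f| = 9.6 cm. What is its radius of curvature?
R = 2|f| = 19.2 cm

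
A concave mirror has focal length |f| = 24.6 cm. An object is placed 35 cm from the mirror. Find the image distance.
f = +24.6 cm (concave); 1/di = 1/f − 1/do → di = 82.79 cm (real image, in front of mirror)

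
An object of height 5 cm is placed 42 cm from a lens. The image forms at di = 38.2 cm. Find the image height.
hi = (-di/do) × ho = -4.548 cm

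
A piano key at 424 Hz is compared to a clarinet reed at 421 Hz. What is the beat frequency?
3 Hz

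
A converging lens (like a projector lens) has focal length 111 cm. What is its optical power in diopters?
P = 1/f = 0.9009 D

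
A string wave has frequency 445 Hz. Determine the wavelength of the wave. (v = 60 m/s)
λ = v/f = 0.1348 m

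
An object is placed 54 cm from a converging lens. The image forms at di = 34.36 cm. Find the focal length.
1/f = 1/do + 1/di → f = 21 cm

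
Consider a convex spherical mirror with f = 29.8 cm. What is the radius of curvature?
R = 2|f| = 59.6 cm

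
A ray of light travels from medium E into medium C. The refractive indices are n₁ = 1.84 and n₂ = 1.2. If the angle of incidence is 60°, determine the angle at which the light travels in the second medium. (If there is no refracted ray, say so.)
sin θ₂ = (n₁/n₂)·sin θ₁ = 1.328 > 1, so there is no refracted ray — the light undergoes total internal reflection.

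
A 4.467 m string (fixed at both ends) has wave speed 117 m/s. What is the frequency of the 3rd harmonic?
fₙ = nv/(2L) = 39.29 Hz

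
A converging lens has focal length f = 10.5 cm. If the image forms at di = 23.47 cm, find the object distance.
1/do = 1/f − 1/di → do = 19 cm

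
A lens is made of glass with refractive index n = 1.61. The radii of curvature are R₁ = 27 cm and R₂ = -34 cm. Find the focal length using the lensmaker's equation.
1/f = (n − 1)(1/R₁ − 1/R₂) → f = 24.67 cm (converging lens)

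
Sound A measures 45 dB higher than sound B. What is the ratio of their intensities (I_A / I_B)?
I_A/I_B = 10^(Δβ/10) = 31620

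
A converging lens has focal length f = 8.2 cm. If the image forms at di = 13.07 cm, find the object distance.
1/do = 1/f − 1/di → do = 22.01 cm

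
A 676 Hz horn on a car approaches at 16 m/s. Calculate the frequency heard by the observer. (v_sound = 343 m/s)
f_obs = f·v/(v − v_s) = 709.1 Hz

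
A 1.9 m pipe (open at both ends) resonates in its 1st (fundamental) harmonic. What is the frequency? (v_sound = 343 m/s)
fₙ = nv/(2L) = 90.26 Hz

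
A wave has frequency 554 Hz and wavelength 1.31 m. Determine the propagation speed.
v = fλ = 725.7 m/s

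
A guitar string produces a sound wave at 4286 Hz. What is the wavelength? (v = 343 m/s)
λ = v/f = 0.08003 m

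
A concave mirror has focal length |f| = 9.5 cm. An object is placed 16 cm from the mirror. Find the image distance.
f = +9.5 cm (concave); 1/di = 1/f − 1/do → di = 23.38 cm (real image, in front of mirror)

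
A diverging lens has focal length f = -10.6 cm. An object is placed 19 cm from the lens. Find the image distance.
1/di = 1/f − 1/do → di = -6.804 cm (virtual image)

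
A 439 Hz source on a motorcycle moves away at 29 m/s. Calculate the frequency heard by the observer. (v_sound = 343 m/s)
f_obs = f·v/(v + v_s) = 404.8 Hz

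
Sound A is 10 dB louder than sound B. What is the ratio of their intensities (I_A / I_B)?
I_A/I_B = 10^(Δβ/10) = 10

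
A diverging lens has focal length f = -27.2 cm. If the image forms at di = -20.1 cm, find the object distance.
1/do = 1/f − 1/di → do = 77 cm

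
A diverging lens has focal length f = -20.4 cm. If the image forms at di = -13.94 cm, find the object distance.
1/do = 1/f − 1/di → do = 44.02 cm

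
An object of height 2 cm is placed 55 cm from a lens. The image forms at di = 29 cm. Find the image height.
hi = (-di/do) × ho = -1.055 cm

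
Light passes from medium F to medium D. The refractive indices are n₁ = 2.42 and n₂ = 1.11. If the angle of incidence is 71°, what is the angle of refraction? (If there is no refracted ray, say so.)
sin θ₂ = (n₁/n₂)·sin θ₁ = 2.061 > 1, so there is no refracted ray — the light undergoes total internal reflection.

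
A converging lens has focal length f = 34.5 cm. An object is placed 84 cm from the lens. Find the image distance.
1/di = 1/f − 1/do → di = 58.55 cm (real image)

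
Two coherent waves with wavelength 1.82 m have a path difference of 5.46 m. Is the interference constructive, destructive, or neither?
constructive — path difference = 3λ, a whole number of wavelengths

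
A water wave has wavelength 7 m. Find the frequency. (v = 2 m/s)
f = v/λ = 0.2857 Hz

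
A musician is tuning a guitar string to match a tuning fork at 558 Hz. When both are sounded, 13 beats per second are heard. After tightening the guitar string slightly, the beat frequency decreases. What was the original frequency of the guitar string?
545 Hz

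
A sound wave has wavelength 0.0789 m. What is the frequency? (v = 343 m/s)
f = v/λ = 4347 Hz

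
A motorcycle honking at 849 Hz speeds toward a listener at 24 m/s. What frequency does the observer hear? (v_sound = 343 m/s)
f_obs = f·v/(v − v_s) = 912.9 Hz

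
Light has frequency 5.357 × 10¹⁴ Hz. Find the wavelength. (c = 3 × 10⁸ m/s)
λ = c/f = 560 nm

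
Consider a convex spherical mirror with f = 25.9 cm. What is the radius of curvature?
R = 2|f| = 51.8 cm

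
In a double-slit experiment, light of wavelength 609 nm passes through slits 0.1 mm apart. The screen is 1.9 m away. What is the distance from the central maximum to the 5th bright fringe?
y = mλL/d = 57.85 mm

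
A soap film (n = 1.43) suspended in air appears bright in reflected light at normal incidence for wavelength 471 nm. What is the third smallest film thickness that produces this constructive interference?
2nt = (m − ½)λ with m = 3 → t = (m − ½)λ/(2n) = 411.7 nm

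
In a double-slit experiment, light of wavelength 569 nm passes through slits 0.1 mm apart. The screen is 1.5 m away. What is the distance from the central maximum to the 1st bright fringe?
y = mλL/d = 8.535 mm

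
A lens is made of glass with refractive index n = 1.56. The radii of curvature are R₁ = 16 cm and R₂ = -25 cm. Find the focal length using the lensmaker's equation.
1/f = (n − 1)(1/R₁ − 1/R₂) → f = 17.42 cm (converging lens)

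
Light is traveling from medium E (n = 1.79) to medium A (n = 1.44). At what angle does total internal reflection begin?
θc = arcsin(n₂/n₁) = 53.56°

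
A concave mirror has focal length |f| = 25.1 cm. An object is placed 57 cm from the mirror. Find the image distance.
f = +25.1 cm (concave); 1/di = 1/f − 1/do → di = 44.85 cm (real image, in front of mirror)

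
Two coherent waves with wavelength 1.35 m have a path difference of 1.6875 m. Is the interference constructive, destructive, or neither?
neither (partial) — path difference = 1.25λ, neither a whole number of wavelengths nor an odd multiple of λ/2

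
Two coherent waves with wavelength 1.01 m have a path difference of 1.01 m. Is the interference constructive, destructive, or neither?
constructive — path difference = 1λ, a whole number of wavelengths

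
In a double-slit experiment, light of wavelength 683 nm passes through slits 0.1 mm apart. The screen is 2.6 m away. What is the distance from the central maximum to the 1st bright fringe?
y = mλL/d = 17.76 mm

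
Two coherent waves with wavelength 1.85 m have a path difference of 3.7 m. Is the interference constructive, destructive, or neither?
constructive — path difference = 2λ, a whole number of wavelengths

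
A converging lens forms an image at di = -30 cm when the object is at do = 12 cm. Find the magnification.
M = −di/do = 2.5 (upright image)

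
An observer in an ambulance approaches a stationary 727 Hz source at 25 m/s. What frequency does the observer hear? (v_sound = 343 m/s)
f_obs = f·(v + v_o)/v = 780 Hz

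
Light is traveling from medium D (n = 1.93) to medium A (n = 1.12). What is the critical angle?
θc = arcsin(n₂/n₁) = 35.47°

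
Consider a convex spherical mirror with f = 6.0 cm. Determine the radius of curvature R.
R = 2|f| = 12 cm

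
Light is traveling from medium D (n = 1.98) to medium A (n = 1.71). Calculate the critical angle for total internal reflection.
θc = arcsin(n₂/n₁) = 59.73°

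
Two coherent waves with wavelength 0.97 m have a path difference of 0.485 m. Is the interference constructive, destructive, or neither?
destructive — path difference = 0.5λ, an odd multiple of λ/2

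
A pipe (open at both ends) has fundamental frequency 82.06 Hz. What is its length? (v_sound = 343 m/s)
L = v/(2f₁) = 2.09 m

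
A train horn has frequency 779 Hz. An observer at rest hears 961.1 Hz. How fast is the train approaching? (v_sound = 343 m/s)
v_s = v·(1 − f/f_obs) = 64.99 m/s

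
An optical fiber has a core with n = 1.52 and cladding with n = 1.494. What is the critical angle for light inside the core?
θc = arcsin(n_cladding/n_core) = 79.39°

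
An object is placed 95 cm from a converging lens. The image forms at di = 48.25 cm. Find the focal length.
1/f = 1/do + 1/di → f = 32 cm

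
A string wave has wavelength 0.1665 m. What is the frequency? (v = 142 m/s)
f = v/λ = 852.9 Hz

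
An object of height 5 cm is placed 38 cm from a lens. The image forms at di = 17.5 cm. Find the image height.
hi = (-di/do) × ho = -2.303 cm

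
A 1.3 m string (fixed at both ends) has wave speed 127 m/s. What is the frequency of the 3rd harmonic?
fₙ = nv/(2L) = 146.5 Hz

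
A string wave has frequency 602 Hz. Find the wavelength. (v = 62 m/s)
λ = v/f = 0.103 m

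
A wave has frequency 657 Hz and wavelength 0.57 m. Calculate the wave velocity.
v = fλ = 374.5 m/s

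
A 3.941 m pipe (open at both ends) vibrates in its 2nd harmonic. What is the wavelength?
λₙ = 2L/n = 3.941 m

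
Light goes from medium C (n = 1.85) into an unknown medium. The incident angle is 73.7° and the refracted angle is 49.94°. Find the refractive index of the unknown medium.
n₂ = n₁·sin θ₁ / sin θ₂ = 2.32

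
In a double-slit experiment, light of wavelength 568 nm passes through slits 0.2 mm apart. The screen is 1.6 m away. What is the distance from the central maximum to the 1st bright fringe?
y = mλL/d = 4.544 mm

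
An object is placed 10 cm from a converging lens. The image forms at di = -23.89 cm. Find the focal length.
1/f = 1/do + 1/di → f = 17.2 cm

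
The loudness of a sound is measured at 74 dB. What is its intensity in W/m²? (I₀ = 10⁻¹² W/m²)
I = I₀·10^(β/10) = 2.51 × 10⁻⁵ W/m²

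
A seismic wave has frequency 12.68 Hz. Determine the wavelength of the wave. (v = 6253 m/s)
λ = v/f = 493.1 m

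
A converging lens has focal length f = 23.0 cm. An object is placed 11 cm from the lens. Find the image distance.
1/di = 1/f − 1/do → di = -21.08 cm (virtual image)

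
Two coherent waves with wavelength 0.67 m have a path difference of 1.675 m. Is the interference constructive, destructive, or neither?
destructive — path difference = 2.5λ, an odd multiple of λ/2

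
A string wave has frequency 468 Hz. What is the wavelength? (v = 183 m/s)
λ = v/f = 0.391 m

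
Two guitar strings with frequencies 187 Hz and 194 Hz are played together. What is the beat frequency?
7 Hz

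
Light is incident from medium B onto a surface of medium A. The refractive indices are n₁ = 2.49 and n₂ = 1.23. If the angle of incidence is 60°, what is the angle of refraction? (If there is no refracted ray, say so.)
sin θ₂ = (n₁/n₂)·sin θ₁ = 1.753 > 1, so there is no refracted ray — the light undergoes total internal reflection.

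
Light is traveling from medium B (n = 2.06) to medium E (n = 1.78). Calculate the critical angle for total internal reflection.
θc = arcsin(n₂/n₁) = 59.78°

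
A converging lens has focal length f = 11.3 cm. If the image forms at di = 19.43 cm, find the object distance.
1/do = 1/f − 1/di → do = 27.01 cm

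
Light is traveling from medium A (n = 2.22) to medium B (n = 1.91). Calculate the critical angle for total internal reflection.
θc = arcsin(n₂/n₁) = 59.36°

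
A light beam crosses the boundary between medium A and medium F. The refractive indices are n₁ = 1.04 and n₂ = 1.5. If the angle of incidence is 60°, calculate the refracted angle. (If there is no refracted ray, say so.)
sin θ₂ = (n₁/n₂)·sin θ₁ = 0.6004 → θ₂ = 36.9°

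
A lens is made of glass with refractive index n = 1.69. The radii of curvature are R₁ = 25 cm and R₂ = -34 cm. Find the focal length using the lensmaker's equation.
1/f = (n − 1)(1/R₁ − 1/R₂) → f = 20.88 cm (converging lens)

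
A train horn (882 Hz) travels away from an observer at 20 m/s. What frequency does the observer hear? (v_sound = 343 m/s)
f_obs = f·v/(v + v_s) = 833.4 Hz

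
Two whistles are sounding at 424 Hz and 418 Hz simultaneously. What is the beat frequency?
6 Hz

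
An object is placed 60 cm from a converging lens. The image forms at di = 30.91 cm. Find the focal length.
1/f = 1/do + 1/di → f = 20.4 cm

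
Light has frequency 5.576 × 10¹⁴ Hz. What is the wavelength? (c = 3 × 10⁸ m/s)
λ = c/f = 538 nm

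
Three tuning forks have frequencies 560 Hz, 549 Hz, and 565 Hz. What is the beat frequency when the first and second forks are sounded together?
11 Hz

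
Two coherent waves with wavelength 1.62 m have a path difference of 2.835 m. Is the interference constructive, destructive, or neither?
neither (partial) — path difference = 1.75λ, neither a whole number of wavelengths nor an odd multiple of λ/2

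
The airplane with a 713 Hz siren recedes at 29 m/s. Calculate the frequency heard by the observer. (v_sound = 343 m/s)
f_obs = f·v/(v + v_s) = 657.4 Hz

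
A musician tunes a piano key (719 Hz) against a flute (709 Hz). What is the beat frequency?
10 Hz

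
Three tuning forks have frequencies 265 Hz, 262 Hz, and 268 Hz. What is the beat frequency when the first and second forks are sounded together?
3 Hz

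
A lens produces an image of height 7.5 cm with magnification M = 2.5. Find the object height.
ho = |hi|/|M| = 3 cm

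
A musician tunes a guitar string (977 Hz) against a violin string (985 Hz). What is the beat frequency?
8 Hz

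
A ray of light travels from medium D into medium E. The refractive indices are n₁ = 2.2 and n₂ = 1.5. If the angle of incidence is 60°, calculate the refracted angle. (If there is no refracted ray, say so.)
sin θ₂ = (n₁/n₂)·sin θ₁ = 1.27 > 1, so there is no refracted ray — the light undergoes total internal reflection.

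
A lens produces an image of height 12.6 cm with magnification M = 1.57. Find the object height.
ho = |hi|/|M| = 8.025 cm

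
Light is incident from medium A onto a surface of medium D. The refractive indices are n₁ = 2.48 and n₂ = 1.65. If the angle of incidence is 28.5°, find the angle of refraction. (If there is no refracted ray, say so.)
sin θ₂ = (n₁/n₂)·sin θ₁ = 0.7172 → θ₂ = 45.82°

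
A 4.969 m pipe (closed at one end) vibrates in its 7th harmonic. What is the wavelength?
λₙ = 4L/n = 2.839 m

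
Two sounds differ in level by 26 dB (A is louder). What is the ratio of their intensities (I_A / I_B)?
I_A/I_B = 10^(Δβ/10) = 398.1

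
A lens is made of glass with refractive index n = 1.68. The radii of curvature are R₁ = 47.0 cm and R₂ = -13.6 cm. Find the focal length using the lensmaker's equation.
1/f = (n − 1)(1/R₁ − 1/R₂) → f = 15.51 cm (converging lens)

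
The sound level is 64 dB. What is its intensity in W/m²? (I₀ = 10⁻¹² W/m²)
I = I₀·10^(β/10) = 2.51 × 10⁻⁶ W/m²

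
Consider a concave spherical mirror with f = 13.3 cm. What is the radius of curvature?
R = 2|f| = 26.6 cm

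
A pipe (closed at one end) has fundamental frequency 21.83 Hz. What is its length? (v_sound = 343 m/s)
L = v/(4f₁) = 3.928 m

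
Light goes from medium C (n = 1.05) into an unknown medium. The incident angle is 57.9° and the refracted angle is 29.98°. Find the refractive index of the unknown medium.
n₂ = n₁·sin θ₁ / sin θ₂ = 1.78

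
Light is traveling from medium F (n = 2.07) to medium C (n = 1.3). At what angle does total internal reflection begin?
θc = arcsin(n₂/n₁) = 38.9°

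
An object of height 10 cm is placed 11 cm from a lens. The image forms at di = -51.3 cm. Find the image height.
hi = (-di/do) × ho = 46.64 cm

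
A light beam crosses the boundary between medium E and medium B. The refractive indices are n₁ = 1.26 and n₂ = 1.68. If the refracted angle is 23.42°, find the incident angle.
sin θ₁ = (n₂/n₁)·sin θ₂ → θ₁ = 32°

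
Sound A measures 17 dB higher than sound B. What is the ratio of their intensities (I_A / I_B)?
I_A/I_B = 10^(Δβ/10) = 50.12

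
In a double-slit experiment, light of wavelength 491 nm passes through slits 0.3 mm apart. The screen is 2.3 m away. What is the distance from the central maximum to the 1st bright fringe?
y = mλL/d = 3.764 mm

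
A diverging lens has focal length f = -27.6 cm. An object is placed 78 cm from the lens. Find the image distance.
1/di = 1/f − 1/do → di = -20.39 cm (virtual image)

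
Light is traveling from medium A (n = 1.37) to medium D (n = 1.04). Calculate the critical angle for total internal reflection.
θc = arcsin(n₂/n₁) = 49.39°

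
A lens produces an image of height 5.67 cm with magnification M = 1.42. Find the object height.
ho = |hi|/|M| = 3.993 cm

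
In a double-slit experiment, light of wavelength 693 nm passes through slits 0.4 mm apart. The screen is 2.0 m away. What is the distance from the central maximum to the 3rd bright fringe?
y = mλL/d = 10.4 mm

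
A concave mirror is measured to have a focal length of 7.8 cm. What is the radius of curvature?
R = 2|f| = 15.6 cm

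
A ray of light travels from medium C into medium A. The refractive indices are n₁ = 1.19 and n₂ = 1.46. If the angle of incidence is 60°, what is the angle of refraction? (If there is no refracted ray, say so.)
sin θ₂ = (n₁/n₂)·sin θ₁ = 0.7059 → θ₂ = 44.9°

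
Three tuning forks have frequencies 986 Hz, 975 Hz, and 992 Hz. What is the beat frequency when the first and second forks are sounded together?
11 Hz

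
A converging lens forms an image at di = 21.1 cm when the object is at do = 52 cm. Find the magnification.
M = −di/do = -0.4058 (inverted image)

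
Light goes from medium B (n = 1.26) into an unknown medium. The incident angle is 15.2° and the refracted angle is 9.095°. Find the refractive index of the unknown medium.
n₂ = n₁·sin θ₁ / sin θ₂ = 2.09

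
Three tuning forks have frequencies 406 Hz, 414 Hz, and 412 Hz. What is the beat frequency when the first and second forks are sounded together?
8 Hz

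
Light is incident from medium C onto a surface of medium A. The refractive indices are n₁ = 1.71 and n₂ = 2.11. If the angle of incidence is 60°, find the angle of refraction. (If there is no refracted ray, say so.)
sin θ₂ = (n₁/n₂)·sin θ₁ = 0.7018 → θ₂ = 44.58°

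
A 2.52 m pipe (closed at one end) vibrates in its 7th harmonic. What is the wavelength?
λₙ = 4L/n = 1.44 m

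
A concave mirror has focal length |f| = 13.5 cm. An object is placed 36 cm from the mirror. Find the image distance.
f = +13.5 cm (concave); 1/di = 1/f − 1/do → di = 21.6 cm (real image, in front of mirror)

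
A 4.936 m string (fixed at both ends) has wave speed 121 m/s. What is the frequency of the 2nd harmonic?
fₙ = nv/(2L) = 24.51 Hz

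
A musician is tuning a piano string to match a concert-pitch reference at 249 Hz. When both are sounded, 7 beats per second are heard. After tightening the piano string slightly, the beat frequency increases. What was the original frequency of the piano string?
256 Hz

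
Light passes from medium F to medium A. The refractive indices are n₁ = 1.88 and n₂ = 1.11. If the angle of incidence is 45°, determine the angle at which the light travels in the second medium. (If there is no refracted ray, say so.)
sin θ₂ = (n₁/n₂)·sin θ₁ = 1.198 > 1, so there is no refracted ray — the light undergoes total internal reflection.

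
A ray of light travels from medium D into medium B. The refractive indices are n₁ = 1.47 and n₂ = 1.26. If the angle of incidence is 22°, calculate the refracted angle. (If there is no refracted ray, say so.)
sin θ₂ = (n₁/n₂)·sin θ₁ = 0.437 → θ₂ = 25.92°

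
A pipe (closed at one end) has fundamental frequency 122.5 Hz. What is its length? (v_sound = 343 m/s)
L = v/(4f₁) = 0.7 m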